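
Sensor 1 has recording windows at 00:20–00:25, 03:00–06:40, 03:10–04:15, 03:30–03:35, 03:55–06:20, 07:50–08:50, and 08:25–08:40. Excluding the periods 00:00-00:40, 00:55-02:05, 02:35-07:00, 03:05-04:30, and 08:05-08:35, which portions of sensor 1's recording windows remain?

A, merged: 00:20–00:25, 03:00–06:40, 07:50–08:50.
B, merged: 00:00–00:40, 00:55–02:05, 02:35–07:00, 08:05–08:35.
00:20–00:25 lies entirely inside B → drops out.
03:00–06:40 lies entirely inside B → drops out.
07:50–08:50 with B removed leaves 07:50–08:05, 08:35–08:50.

07:50–08:05, 08:35–08:50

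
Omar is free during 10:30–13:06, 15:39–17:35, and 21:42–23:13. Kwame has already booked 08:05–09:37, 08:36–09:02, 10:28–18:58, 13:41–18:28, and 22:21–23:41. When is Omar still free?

21:42–22:21

B, merged: 08:05–09:37, 10:28–18:58, 22:21–23:41.
10:30–13:06: entirely removed.
15:39–17:35: entirely removed.
21:42–23:13 \ B = 21:42–22:21.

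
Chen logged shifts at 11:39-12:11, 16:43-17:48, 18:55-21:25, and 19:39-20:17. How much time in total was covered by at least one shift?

Merged: 11:39–12:11, 16:43–17:48, 18:55–21:25.
Lengths: 32 min + 1 h 5 min + 2 h 30 min = 4 h 7 min.

4 h 7 min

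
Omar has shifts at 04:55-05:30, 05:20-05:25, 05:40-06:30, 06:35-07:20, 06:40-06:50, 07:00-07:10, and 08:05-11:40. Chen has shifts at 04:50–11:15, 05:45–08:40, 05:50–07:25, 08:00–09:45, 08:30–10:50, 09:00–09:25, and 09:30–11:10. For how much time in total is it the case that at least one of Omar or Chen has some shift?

6 h 50 min

First set merges to 04:55–05:30, 05:40–06:30, 06:35–07:20, 08:05–11:40.
Second set merges to 04:50–11:15.
A ∪ B = 04:50–11:40.
Total: 6 h 50 min.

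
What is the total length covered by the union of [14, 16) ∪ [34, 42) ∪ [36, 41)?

Merged: [14, 16), [34, 42).
Lengths: 2 + 8 = 10.

10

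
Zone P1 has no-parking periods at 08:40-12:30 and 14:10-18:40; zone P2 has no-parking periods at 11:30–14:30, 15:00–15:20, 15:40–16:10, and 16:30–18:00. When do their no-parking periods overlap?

11:30–12:30, 14:10–14:30, 15:00–15:20, 15:40–16:10, 16:30–18:00

08:40–12:30 ∩ B → 11:30–12:30.
14:10–18:40 ∩ B → 14:10–14:30, 15:00–15:20, 15:40–16:10, 16:30–18:00.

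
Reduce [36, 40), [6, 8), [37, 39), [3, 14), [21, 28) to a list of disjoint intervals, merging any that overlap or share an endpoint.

[3, 14) ∪ [21, 28) ∪ [36, 40)

Sort by start: [3, 14), [6, 8), [21, 28), [36, 40), [37, 39).
[6, 8) overlaps/touches [3, 14) → extend to [3, 14).
[21, 28) is disjoint → start new block.
[36, 40) is disjoint → start new block.
[37, 39) overlaps/touches [36, 40) → extend to [36, 40).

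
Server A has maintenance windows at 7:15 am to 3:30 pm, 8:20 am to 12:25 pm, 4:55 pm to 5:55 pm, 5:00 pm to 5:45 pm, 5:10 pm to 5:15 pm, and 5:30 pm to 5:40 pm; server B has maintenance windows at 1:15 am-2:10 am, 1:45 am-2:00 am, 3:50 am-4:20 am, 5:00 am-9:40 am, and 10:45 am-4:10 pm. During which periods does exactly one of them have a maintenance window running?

1:15 am-2:10 am, 3:50 am-4:20 am, 5:00 am-7:15 am, 9:40 am-10:45 am, 3:30 pm-4:10 pm, 4:55 pm-5:55 pm

First set merges to 7:15 am-3:30 pm, 4:55 pm-5:55 pm.
Second set merges to 1:15 am-2:10 am, 3:50 am-4:20 am, 5:00 am-9:40 am, 10:45 am-4:10 pm.
A \ B = 9:40 am-10:45 am, 4:55 pm-5:55 pm.
B \ A = 1:15 am-2:10 am, 3:50 am-4:20 am, 5:00 am-7:15 am, 3:30 pm-4:10 pm.
Union of the two gives the symmetric difference.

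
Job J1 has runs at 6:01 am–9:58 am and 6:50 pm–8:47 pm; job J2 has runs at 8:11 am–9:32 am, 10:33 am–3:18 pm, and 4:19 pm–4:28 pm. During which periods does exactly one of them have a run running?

6:01 am–8:11 am, 9:32 am–9:58 am, 10:33 am–3:18 pm, 4:19 pm–4:28 pm, 6:50 pm–8:47 pm

A \ B = 6:01 am–8:11 am, 9:32 am–9:58 am, 6:50 pm–8:47 pm.
B \ A = 10:33 am–3:18 pm, 4:19 pm–4:28 pm.
Union of the two gives the symmetric difference.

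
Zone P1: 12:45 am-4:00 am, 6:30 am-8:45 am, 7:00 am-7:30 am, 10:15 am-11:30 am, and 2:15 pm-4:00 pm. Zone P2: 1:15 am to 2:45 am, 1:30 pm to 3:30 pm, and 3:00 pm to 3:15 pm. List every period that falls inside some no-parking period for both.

First set merges to 12:45 am–4:00 am, 6:30 am–8:45 am, 10:15 am–11:30 am, 2:15 pm–4:00 pm.
Second set merges to 1:15 am–2:45 am, 1:30 pm–3:30 pm.
12:45 am–4:00 am ∩ B → 1:15 am–2:45 am.
6:30 am–8:45 am meets no B interval.
10:15 am–11:30 am meets no B interval.
2:15 pm–4:00 pm ∩ B → 2:15 pm–3:30 pm.

1:15 am–2:45 am, 2:15 pm–3:30 pm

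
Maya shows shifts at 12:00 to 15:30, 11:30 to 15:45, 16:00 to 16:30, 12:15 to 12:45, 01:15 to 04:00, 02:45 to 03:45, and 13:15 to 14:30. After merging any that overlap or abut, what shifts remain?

01:15–04:00, 11:30–15:45, 16:00–16:30

Sort by start: 01:15–04:00, 02:45–03:45, 11:30–15:45, 12:00–15:30, 12:15–12:45, 13:15–14:30, 16:00–16:30.
02:45–03:45 overlaps/touches 01:15–04:00 → extend to 01:15–04:00.
11:30–15:45 is disjoint → start new block.
12:00–15:30 overlaps/touches 11:30–15:45 → extend to 11:30–15:45.
12:15–12:45 overlaps/touches 11:30–15:45 → extend to 11:30–15:45.
13:15–14:30 overlaps/touches 11:30–15:45 → extend to 11:30–15:45.
16:00–16:30 is disjoint → start new block.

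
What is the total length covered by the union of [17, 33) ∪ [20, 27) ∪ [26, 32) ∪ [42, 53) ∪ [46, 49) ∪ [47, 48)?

Merged: [17, 33), [42, 53).
Lengths: 16 + 11 = 27.

27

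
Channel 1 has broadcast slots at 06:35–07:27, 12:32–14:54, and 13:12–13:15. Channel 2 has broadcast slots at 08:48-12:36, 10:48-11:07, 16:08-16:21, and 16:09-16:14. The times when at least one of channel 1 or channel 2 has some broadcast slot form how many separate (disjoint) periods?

3

A, merged: 06:35-07:27, 12:32-14:54.
B, merged: 08:48-12:36, 16:08-16:21.
A ∪ B = 06:35-07:27, 08:48-14:54, 16:08-16:21.
That is 3 disjoint pieces.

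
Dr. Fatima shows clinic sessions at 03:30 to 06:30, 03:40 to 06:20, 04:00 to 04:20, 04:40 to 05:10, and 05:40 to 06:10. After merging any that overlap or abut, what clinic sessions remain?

03:30-06:30

03:40-06:20 overlaps/touches 03:30-06:30 → extend to 03:30-06:30.
04:00-04:20 overlaps/touches 03:30-06:30 → extend to 03:30-06:30.
04:40-05:10 overlaps/touches 03:30-06:30 → extend to 03:30-06:30.
05:40-06:10 overlaps/touches 03:30-06:30 → extend to 03:30-06:30.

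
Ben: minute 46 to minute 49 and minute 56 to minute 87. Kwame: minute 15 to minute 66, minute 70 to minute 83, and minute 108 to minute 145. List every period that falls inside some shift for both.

minute 46 to minute 49, minute 56 to minute 66, minute 70 to minute 83

minute 46 to minute 49 overlaps B on minute 46 to minute 49.
minute 56 to minute 87 overlaps B on minute 56 to minute 66, minute 70 to minute 83.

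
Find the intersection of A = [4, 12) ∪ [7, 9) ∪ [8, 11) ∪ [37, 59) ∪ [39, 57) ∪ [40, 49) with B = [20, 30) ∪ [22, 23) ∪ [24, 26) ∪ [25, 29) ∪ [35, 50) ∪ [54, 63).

First set merges to [4, 12), [37, 59).
Second set merges to [20, 30), [35, 50), [54, 63).
[4, 12) meets no B interval.
[37, 59) ∩ B → [37, 50), [54, 59).

[37, 50) ∪ [54, 59)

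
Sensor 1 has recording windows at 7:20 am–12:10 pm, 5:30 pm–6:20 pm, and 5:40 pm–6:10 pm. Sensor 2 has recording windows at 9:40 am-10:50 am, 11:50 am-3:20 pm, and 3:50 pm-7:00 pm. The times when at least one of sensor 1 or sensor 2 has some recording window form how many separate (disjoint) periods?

First set merges to 7:20 am–12:10 pm, 5:30 pm–6:20 pm.
A ∪ B = 7:20 am–3:20 pm, 3:50 pm–7:00 pm.
That is 2 disjoint pieces.

2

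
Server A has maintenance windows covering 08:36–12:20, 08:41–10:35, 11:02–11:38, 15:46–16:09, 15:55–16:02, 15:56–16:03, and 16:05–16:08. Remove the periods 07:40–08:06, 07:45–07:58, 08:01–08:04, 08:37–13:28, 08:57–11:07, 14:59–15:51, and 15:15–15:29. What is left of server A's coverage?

First set merges to 08:36-12:20, 15:46-16:09.
Second set merges to 07:40-08:06, 08:37-13:28, 14:59-15:51.
08:36-12:20 \ B = 08:36-08:37.
15:46-16:09 \ B = 15:51-16:09.

08:36-08:37, 15:51-16:09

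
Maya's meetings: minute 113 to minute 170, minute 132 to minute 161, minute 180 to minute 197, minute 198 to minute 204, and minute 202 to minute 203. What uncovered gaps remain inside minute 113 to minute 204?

Covered (merged): minute 113 to minute 170, minute 180 to minute 197, minute 198 to minute 204.
Complement within minute 113 to minute 204: minute 170 to minute 180, minute 197 to minute 198.

minute 170 to minute 180, minute 197 to minute 198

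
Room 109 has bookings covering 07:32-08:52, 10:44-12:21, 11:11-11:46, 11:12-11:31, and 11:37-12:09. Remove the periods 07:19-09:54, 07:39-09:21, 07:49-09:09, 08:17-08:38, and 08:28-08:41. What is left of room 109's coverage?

A, merged: 07:32-08:52, 10:44-12:21.
B, merged: 07:19-09:54.
07:32-08:52: entirely removed.
10:44-12:21: nothing removed.

10:44-12:21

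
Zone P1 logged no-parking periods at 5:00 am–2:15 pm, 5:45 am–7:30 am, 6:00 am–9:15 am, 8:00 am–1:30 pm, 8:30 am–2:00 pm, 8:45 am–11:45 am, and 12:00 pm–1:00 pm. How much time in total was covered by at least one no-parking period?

9 h 15 min

Merged: 5:00 am-2:15 pm.
Length: 9 h 15 min.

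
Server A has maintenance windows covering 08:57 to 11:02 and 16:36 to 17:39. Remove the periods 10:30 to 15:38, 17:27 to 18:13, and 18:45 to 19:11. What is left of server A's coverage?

08:57–11:02 with B removed leaves 08:57–10:30.
16:36–17:39 with B removed leaves 16:36–17:27.

08:57–10:30, 16:36–17:27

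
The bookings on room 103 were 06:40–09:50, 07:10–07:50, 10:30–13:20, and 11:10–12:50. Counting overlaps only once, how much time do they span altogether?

Merged: 06:40–09:50, 10:30–13:20.
Lengths: 3 h 10 min + 2 h 50 min = 6 h.

6 h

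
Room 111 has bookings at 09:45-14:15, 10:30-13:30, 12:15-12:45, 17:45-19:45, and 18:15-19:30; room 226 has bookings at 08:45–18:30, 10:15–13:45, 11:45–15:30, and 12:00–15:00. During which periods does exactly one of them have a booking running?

First set merges to 09:45-14:15, 17:45-19:45.
Second set merges to 08:45-18:30.
Only in the first: 18:30-19:45.
Only in the second: 08:45-09:45, 14:15-17:45.
Together these are the periods covered by exactly one.

08:45-09:45, 14:15-17:45, 18:30-19:45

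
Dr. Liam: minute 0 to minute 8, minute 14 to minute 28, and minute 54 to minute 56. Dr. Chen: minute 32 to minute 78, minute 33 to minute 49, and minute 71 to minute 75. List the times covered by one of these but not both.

minute 0 to minute 8, minute 14 to minute 28, minute 32 to minute 54, minute 56 to minute 78

Second set merges to minute 32 to minute 78.
Only in the first: minute 0 to minute 8, minute 14 to minute 28.
Only in the second: minute 32 to minute 54, minute 56 to minute 78.
Together these are the periods covered by exactly one.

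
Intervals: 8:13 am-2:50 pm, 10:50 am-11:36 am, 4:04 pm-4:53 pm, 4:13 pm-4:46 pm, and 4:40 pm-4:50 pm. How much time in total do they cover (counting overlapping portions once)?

7 h 26 min

Merged: 8:13 am-2:50 pm, 4:04 pm-4:53 pm.
Lengths: 6 h 37 min + 49 min = 7 h 26 min.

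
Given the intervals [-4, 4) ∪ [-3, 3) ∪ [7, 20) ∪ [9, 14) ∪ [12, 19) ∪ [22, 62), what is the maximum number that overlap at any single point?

3

At 12, 3 of the intervals are simultaneously active.
No point has more.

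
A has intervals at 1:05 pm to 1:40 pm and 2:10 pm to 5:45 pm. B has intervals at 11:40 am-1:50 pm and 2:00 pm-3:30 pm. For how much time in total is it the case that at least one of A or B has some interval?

A ∪ B = 11:40 am-1:50 pm, 2:00 pm-5:45 pm.
Total: 2 h 10 min + 3 h 45 min = 5 h 55 min.

5 h 55 min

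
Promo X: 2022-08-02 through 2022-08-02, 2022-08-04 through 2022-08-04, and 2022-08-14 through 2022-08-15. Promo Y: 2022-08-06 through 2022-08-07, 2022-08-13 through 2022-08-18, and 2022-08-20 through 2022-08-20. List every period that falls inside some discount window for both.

2022-08-14 through 2022-08-15

2022-08-02 through 2022-08-02 falls entirely outside B.
2022-08-04 through 2022-08-04 falls entirely outside B.
2022-08-14 through 2022-08-15 overlaps B on 2022-08-14 through 2022-08-15.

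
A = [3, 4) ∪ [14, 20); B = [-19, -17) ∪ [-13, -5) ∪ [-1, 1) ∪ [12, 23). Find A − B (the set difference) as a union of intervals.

[3, 4) is untouched.
[14, 20) lies entirely inside B → drops out.

[3, 4)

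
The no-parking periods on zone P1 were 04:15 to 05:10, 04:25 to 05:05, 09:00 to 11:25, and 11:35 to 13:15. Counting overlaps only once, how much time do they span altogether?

5 h

Merged: 04:15–05:10, 09:00–11:25, 11:35–13:15.
Lengths: 55 min + 2 h 25 min + 1 h 40 min = 5 h.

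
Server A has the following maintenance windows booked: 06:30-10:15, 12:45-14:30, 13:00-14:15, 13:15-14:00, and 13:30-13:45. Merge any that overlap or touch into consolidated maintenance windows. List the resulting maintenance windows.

12:45–14:30 is disjoint → start new block.
13:00–14:15 overlaps/touches 12:45–14:30 → extend to 12:45–14:30.
13:15–14:00 overlaps/touches 12:45–14:30 → extend to 12:45–14:30.
13:30–13:45 overlaps/touches 12:45–14:30 → extend to 12:45–14:30.

06:30–10:15, 12:45–14:30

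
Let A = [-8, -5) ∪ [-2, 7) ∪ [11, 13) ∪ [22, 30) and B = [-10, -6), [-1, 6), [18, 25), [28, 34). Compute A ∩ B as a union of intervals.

[-8, -6) ∪ [-1, 6) ∪ [22, 25) ∪ [28, 30)

[-8, -5) ∩ B → [-8, -6).
[-2, 7) ∩ B → [-1, 6).
[11, 13) meets no B interval.
[22, 30) ∩ B → [22, 25), [28, 30).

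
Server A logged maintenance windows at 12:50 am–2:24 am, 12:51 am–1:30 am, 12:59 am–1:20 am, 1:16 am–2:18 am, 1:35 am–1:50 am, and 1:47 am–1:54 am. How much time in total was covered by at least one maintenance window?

1 h 34 min

Merged: 12:50 am-2:24 am.
Length: 1 h 34 min.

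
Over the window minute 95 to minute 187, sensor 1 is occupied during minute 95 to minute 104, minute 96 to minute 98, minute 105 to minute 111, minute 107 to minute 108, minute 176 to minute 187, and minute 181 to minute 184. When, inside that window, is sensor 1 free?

The merged coverage is minute 95 to minute 104, minute 105 to minute 111, minute 176 to minute 187.
Complement within minute 95 to minute 187: minute 104 to minute 105, minute 111 to minute 176.

minute 104 to minute 105, minute 111 to minute 176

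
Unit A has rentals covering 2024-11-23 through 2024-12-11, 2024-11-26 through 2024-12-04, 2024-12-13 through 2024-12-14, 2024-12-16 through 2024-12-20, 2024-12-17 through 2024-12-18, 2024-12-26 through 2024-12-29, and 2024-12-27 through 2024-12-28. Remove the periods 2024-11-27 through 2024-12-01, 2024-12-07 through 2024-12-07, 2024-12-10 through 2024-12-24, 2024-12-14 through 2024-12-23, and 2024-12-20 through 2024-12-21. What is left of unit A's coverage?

First set merges to 2024-11-23 through 2024-12-11, 2024-12-13 through 2024-12-14, 2024-12-16 through 2024-12-20, 2024-12-26 through 2024-12-29.
Second set merges to 2024-11-27 through 2024-12-01, 2024-12-07 through 2024-12-07, 2024-12-10 through 2024-12-24.
2024-11-23 through 2024-12-11 with B removed leaves 2024-11-23 through 2024-11-26, 2024-12-02 through 2024-12-06, 2024-12-08 through 2024-12-09.
2024-12-13 through 2024-12-14 lies entirely inside B → drops out.
2024-12-16 through 2024-12-20 lies entirely inside B → drops out.
2024-12-26 through 2024-12-29 is untouched.

2024-11-23 through 2024-11-26, 2024-12-02 through 2024-12-06, 2024-12-08 through 2024-12-09, 2024-12-26 through 2024-12-29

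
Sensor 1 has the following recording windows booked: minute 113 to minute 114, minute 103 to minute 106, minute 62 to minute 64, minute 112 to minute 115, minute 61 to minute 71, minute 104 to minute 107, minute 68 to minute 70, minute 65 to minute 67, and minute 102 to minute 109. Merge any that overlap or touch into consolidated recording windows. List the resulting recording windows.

minute 61 to minute 71, minute 102 to minute 109, minute 112 to minute 115

Sort by start: minute 61 to minute 71, minute 62 to minute 64, minute 65 to minute 67, minute 68 to minute 70, minute 102 to minute 109, minute 103 to minute 106, minute 104 to minute 107, minute 112 to minute 115, minute 113 to minute 114.
minute 62 to minute 64 overlaps/touches minute 61 to minute 71 → extend to minute 61 to minute 71.
minute 65 to minute 67 overlaps/touches minute 61 to minute 71 → extend to minute 61 to minute 71.
minute 68 to minute 70 overlaps/touches minute 61 to minute 71 → extend to minute 61 to minute 71.
minute 102 to minute 109 is disjoint → start new block.
minute 103 to minute 106 overlaps/touches minute 102 to minute 109 → extend to minute 102 to minute 109.
minute 104 to minute 107 overlaps/touches minute 102 to minute 109 → extend to minute 102 to minute 109.
minute 112 to minute 115 is disjoint → start new block.
minute 113 to minute 114 overlaps/touches minute 112 to minute 115 → extend to minute 112 to minute 115.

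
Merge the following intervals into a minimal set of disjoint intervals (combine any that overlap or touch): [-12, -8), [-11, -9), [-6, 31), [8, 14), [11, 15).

[-11, -9) overlaps/touches [-12, -8) → extend to [-12, -8).
[-6, 31) is disjoint → start new block.
[8, 14) overlaps/touches [-6, 31) → extend to [-6, 31).
[11, 15) overlaps/touches [-6, 31) → extend to [-6, 31).

[-12, -8) ∪ [-6, 31)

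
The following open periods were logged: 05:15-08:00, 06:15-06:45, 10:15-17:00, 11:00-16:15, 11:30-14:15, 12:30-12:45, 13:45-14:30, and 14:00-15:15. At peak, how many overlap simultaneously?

At 14:00, 5 of the intervals are simultaneously active.
No point has more.

5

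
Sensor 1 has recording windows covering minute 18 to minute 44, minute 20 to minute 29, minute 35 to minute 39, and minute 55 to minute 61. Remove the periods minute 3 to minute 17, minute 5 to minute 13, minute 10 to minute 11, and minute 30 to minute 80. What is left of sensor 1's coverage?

minute 18 to minute 30

A, merged: minute 18 to minute 44, minute 55 to minute 61.
B, merged: minute 3 to minute 17, minute 30 to minute 80.
minute 18 to minute 44 minus B → minute 18 to minute 30.
minute 55 to minute 61: fully covered by B → removed.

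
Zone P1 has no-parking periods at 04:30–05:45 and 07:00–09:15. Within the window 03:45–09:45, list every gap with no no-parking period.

03:45–04:30, 05:45–07:00, 09:15–09:45

After merging, the occupied span is 04:30–05:45, 07:00–09:15.
Complement within 03:45–09:45: 03:45–04:30, 05:45–07:00, 09:15–09:45.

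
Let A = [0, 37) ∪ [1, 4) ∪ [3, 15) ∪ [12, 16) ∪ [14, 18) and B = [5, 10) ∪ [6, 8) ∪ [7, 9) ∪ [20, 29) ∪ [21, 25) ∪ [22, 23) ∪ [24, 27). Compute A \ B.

First set merges to [0, 37).
Second set merges to [5, 10), [20, 29).
[0, 37) minus B → [0, 5), [10, 20), [29, 37).

[0, 5) ∪ [10, 20) ∪ [29, 37)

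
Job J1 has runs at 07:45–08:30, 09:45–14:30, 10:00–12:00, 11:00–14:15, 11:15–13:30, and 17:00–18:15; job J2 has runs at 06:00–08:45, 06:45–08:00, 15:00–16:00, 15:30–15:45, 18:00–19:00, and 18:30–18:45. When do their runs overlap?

07:45–08:30, 18:00–18:15

A, merged: 07:45–08:30, 09:45–14:30, 17:00–18:15.
B, merged: 06:00–08:45, 15:00–16:00, 18:00–19:00.
07:45–08:30 meets the second set on 07:45–08:30.
09:45–14:30: no overlap with the second set.
17:00–18:15 meets the second set on 18:00–18:15.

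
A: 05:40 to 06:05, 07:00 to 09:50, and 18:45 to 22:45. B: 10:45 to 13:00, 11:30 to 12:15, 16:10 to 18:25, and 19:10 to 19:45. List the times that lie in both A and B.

Second set merges to 10:45–13:00, 16:10–18:25, 19:10–19:45.
05:40–06:05 meets no B interval.
07:00–09:50 meets no B interval.
18:45–22:45 ∩ B → 19:10–19:45.

19:10–19:45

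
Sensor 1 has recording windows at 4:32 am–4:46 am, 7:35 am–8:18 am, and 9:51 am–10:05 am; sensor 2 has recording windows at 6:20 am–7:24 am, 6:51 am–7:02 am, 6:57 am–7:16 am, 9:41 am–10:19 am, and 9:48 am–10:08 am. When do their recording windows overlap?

Second set merges to 6:20 am–7:24 am, 9:41 am–10:19 am.
4:32 am–4:46 am meets no B interval.
7:35 am–8:18 am meets no B interval.
9:51 am–10:05 am ∩ B → 9:51 am–10:05 am.

9:51 am–10:05 am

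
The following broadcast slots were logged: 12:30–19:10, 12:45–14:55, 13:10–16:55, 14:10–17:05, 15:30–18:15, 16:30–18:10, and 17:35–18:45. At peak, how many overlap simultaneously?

5

At 16:30, 5 of the intervals are simultaneously active.
No point has more.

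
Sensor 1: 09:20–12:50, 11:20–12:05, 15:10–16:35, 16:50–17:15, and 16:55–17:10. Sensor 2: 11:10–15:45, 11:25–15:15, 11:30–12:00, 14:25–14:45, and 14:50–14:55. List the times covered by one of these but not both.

09:20-11:10, 12:50-15:10, 15:45-16:35, 16:50-17:15

First set merges to 09:20-12:50, 15:10-16:35, 16:50-17:15.
Second set merges to 11:10-15:45.
A but not B: 09:20-11:10, 15:45-16:35, 16:50-17:15.
B but not A: 12:50-15:10.
Combining gives A △ B.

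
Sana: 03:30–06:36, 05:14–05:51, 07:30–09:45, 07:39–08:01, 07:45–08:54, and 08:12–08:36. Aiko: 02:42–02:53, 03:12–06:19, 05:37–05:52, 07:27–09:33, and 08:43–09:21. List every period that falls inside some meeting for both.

03:30–06:19, 07:30–09:33

A, merged: 03:30–06:36, 07:30–09:45.
B, merged: 02:42–02:53, 03:12–06:19, 07:27–09:33.
03:30–06:36 overlaps B on 03:30–06:19.
07:30–09:45 overlaps B on 07:30–09:33.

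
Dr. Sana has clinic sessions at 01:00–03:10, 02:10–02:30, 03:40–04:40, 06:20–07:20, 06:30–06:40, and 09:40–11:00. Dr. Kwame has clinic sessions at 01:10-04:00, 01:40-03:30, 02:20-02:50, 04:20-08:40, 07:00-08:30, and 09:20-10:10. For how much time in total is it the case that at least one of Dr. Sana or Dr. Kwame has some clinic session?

A, merged: 01:00-03:10, 03:40-04:40, 06:20-07:20, 09:40-11:00.
B, merged: 01:10-04:00, 04:20-08:40, 09:20-10:10.
A ∪ B = 01:00-08:40, 09:20-11:00.
Total: 7 h 40 min + 1 h 40 min = 9 h 20 min.

9 h 20 min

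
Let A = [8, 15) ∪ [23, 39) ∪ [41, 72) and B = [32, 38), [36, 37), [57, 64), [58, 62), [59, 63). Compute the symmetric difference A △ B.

[8, 15) ∪ [23, 32) ∪ [38, 39) ∪ [41, 57) ∪ [64, 72)

Second set merges to [32, 38), [57, 64).
A \ B = [8, 15), [23, 32), [38, 39), [41, 57), [64, 72).
B \ A = none.
Union of the two gives the symmetric difference.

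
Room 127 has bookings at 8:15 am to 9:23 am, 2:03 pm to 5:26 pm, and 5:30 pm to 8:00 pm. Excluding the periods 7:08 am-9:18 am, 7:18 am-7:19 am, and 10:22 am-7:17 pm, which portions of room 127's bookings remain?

Merge the second list: 7:08 am–9:18 am, 10:22 am–7:17 pm.
8:15 am–9:23 am \ B = 9:18 am–9:23 am.
2:03 pm–5:26 pm: entirely removed.
5:30 pm–8:00 pm \ B = 7:17 pm–8:00 pm.

9:18 am–9:23 am, 7:17 pm–8:00 pm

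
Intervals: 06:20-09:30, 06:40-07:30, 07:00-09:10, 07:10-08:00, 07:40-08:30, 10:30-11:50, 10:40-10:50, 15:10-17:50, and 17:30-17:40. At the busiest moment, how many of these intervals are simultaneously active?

Walk the sorted start/end points keeping a running depth.
The depth first hits 4 at 07:10.

4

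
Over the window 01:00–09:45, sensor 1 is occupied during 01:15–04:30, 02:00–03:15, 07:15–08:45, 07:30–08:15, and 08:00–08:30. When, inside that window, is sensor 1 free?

Covered (merged): 01:15–04:30, 07:15–08:45.
Complement within 01:00–09:45: 01:00–01:15, 04:30–07:15, 08:45–09:45.

01:00–01:15, 04:30–07:15, 08:45–09:45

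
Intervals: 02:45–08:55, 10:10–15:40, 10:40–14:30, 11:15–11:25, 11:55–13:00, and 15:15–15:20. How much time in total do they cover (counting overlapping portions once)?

Merged: 02:45–08:55, 10:10–15:40.
Lengths: 6 h 10 min + 5 h 30 min = 11 h 40 min.

11 h 40 min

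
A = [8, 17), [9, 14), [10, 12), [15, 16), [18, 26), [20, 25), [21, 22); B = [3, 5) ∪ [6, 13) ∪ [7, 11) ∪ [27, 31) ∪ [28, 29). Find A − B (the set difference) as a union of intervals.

First set merges to [8, 17), [18, 26).
Second set merges to [3, 5), [6, 13), [27, 31).
[8, 17) \ B = [13, 17).
[18, 26): nothing removed.

[13, 17) ∪ [18, 26)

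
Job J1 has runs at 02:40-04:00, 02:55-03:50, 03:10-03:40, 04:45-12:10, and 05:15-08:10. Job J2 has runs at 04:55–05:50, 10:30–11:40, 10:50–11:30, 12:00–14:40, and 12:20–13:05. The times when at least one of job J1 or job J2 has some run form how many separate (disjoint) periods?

Merge the first list: 02:40–04:00, 04:45–12:10.
Merge the second list: 04:55–05:50, 10:30–11:40, 12:00–14:40.
A ∪ B = 02:40–04:00, 04:45–14:40.
That is 2 disjoint pieces.

2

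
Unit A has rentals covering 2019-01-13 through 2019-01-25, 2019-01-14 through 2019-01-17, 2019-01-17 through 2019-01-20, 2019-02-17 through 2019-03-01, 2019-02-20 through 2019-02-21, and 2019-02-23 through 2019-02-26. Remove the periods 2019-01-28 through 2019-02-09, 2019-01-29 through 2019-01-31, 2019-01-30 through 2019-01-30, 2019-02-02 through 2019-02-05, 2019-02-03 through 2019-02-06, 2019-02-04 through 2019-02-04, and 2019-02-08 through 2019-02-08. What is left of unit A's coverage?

Merge the first list: 2019-01-13 through 2019-01-25, 2019-02-17 through 2019-03-01.
Merge the second list: 2019-01-28 through 2019-02-09.
2019-01-13 through 2019-01-25: no B overlap → unchanged.
2019-02-17 through 2019-03-01: no B overlap → unchanged.

2019-01-13 through 2019-01-25, 2019-02-17 through 2019-03-01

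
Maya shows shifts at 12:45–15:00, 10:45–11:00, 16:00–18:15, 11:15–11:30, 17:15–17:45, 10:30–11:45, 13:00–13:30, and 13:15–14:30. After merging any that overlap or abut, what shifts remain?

Sort by start: 10:30–11:45, 10:45–11:00, 11:15–11:30, 12:45–15:00, 13:00–13:30, 13:15–14:30, 16:00–18:15, 17:15–17:45.
10:45–11:00 overlaps/touches 10:30–11:45 → extend to 10:30–11:45.
11:15–11:30 overlaps/touches 10:30–11:45 → extend to 10:30–11:45.
12:45–15:00 is disjoint → start new block.
13:00–13:30 overlaps/touches 12:45–15:00 → extend to 12:45–15:00.
13:15–14:30 overlaps/touches 12:45–15:00 → extend to 12:45–15:00.
16:00–18:15 is disjoint → start new block.
17:15–17:45 overlaps/touches 16:00–18:15 → extend to 16:00–18:15.

10:30–11:45, 12:45–15:00, 16:00–18:15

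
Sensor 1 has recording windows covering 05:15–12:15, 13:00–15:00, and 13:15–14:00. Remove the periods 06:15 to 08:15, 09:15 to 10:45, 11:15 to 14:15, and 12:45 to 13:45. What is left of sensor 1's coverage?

05:15-06:15, 08:15-09:15, 10:45-11:15, 14:15-15:00

First set merges to 05:15-12:15, 13:00-15:00.
Second set merges to 06:15-08:15, 09:15-10:45, 11:15-14:15.
05:15-12:15 \ B = 05:15-06:15, 08:15-09:15, 10:45-11:15.
13:00-15:00 \ B = 14:15-15:00.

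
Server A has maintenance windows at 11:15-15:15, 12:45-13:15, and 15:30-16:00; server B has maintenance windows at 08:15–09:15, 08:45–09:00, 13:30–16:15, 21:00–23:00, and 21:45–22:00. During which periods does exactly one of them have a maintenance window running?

08:15-09:15, 11:15-13:30, 15:15-15:30, 16:00-16:15, 21:00-23:00

First set merges to 11:15-15:15, 15:30-16:00.
Second set merges to 08:15-09:15, 13:30-16:15, 21:00-23:00.
Only in the first: 11:15-13:30.
Only in the second: 08:15-09:15, 15:15-15:30, 16:00-16:15, 21:00-23:00.
Together these are the periods covered by exactly one.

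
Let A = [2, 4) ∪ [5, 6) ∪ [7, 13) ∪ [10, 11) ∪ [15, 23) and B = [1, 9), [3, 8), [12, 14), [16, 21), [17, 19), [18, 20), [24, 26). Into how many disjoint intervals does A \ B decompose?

3

Merge the first list: [2, 4), [5, 6), [7, 13), [15, 23).
Merge the second list: [1, 9), [12, 14), [16, 21), [24, 26).
A \ B = [9, 12), [15, 16), [21, 23).
That is 3 disjoint pieces.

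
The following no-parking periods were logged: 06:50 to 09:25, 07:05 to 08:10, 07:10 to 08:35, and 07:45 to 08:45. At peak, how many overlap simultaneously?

4

At 07:45, 4 of the intervals are simultaneously active.
No point has more.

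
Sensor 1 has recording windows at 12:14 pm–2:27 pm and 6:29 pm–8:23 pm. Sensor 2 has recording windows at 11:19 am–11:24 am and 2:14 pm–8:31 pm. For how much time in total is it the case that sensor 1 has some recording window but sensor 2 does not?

A \ B = 12:14 pm–2:14 pm.
Total: 2 h.

2 h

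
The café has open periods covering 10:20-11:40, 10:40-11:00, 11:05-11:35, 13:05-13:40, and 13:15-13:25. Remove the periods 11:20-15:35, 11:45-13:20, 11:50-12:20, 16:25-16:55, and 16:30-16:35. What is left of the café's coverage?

10:20-11:20

First set merges to 10:20-11:40, 13:05-13:40.
Second set merges to 11:20-15:35, 16:25-16:55.
10:20-11:40 with B removed leaves 10:20-11:20.
13:05-13:40 lies entirely inside B → drops out.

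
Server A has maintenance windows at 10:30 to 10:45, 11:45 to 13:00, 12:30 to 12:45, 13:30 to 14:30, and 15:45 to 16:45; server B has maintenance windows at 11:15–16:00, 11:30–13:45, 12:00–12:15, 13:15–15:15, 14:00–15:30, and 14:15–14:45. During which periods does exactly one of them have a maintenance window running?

10:30–10:45, 11:15–11:45, 13:00–13:30, 14:30–15:45, 16:00–16:45

A, merged: 10:30–10:45, 11:45–13:00, 13:30–14:30, 15:45–16:45.
B, merged: 11:15–16:00.
Only in the first: 10:30–10:45, 16:00–16:45.
Only in the second: 11:15–11:45, 13:00–13:30, 14:30–15:45.
Together these are the periods covered by exactly one.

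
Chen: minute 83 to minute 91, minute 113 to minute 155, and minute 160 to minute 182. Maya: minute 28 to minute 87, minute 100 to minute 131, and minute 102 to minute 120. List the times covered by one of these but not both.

minute 28 to minute 83, minute 87 to minute 91, minute 100 to minute 113, minute 131 to minute 155, minute 160 to minute 182

Merge the second list: minute 28 to minute 87, minute 100 to minute 131.
Only in the first: minute 87 to minute 91, minute 131 to minute 155, minute 160 to minute 182.
Only in the second: minute 28 to minute 83, minute 100 to minute 113.
Together these are the periods covered by exactly one.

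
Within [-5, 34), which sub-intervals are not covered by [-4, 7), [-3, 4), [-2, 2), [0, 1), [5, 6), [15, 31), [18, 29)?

The merged coverage is [-4, 7), [15, 31).
Complement within [-5, 34): [-5, -4), [7, 15), [31, 34).

[-5, -4) ∪ [7, 15) ∪ [31, 34)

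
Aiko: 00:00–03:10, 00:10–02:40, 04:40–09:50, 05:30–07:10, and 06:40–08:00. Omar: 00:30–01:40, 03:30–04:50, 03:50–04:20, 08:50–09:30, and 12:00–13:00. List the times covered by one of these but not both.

First set merges to 00:00-03:10, 04:40-09:50.
Second set merges to 00:30-01:40, 03:30-04:50, 08:50-09:30, 12:00-13:00.
A \ B = 00:00-00:30, 01:40-03:10, 04:50-08:50, 09:30-09:50.
B \ A = 03:30-04:40, 12:00-13:00.
Union of the two gives the symmetric difference.

00:00-00:30, 01:40-03:10, 03:30-04:40, 04:50-08:50, 09:30-09:50, 12:00-13:00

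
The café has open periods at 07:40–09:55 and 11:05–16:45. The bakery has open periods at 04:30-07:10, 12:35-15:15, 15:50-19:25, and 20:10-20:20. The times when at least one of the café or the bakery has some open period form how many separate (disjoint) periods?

4

A ∪ B = 04:30–07:10, 07:40–09:55, 11:05–19:25, 20:10–20:20.
That is 4 disjoint pieces.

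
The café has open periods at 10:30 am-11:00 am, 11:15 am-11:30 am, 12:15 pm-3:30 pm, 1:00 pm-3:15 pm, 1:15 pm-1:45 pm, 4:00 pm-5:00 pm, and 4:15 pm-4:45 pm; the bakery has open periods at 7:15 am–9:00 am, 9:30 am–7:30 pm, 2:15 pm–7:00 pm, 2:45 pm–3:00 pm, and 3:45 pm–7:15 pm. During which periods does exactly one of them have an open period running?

A, merged: 10:30 am–11:00 am, 11:15 am–11:30 am, 12:15 pm–3:30 pm, 4:00 pm–5:00 pm.
B, merged: 7:15 am–9:00 am, 9:30 am–7:30 pm.
Only in the first: none.
Only in the second: 7:15 am–9:00 am, 9:30 am–10:30 am, 11:00 am–11:15 am, 11:30 am–12:15 pm, 3:30 pm–4:00 pm, 5:00 pm–7:30 pm.
Together these are the periods covered by exactly one.

7:15 am–9:00 am, 9:30 am–10:30 am, 11:00 am–11:15 am, 11:30 am–12:15 pm, 3:30 pm–4:00 pm, 5:00 pm–7:30 pm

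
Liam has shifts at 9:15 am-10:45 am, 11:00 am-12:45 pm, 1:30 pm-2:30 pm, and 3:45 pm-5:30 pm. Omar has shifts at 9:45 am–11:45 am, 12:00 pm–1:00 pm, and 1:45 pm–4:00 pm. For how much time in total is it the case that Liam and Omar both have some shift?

A ∩ B = 9:45 am–10:45 am, 11:00 am–11:45 am, 12:00 pm–12:45 pm, 1:45 pm–2:30 pm, 3:45 pm–4:00 pm.
Total: 1 h + 45 min + 45 min + 45 min + 15 min = 3 h 30 min.

3 h 30 min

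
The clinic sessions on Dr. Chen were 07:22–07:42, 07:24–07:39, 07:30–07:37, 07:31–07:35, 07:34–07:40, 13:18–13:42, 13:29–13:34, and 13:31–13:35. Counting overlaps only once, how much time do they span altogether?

44 min

Merged: 07:22–07:42, 13:18–13:42.
Lengths: 20 min + 24 min = 44 min.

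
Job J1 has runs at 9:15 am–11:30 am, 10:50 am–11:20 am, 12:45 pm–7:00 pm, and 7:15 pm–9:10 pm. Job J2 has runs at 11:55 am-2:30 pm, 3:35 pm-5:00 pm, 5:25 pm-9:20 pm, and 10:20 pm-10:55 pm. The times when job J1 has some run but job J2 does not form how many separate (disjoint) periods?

A, merged: 9:15 am–11:30 am, 12:45 pm–7:00 pm, 7:15 pm–9:10 pm.
A \ B = 9:15 am–11:30 am, 2:30 pm–3:35 pm, 5:00 pm–5:25 pm.
That is 3 disjoint pieces.

3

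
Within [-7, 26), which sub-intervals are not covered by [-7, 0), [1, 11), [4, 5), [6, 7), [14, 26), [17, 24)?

The merged coverage is [-7, 0), [1, 11), [14, 26).
Uncovered inside [-7, 26): [0, 1), [11, 14).

[0, 1) ∪ [11, 14)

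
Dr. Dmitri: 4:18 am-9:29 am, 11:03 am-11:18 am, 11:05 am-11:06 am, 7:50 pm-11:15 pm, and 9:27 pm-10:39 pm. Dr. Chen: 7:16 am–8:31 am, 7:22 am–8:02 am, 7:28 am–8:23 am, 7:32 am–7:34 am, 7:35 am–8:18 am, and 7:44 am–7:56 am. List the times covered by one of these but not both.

4:18 am-7:16 am, 8:31 am-9:29 am, 11:03 am-11:18 am, 7:50 pm-11:15 pm

A, merged: 4:18 am-9:29 am, 11:03 am-11:18 am, 7:50 pm-11:15 pm.
B, merged: 7:16 am-8:31 am.
Only in the first: 4:18 am-7:16 am, 8:31 am-9:29 am, 11:03 am-11:18 am, 7:50 pm-11:15 pm.
Only in the second: none.
Together these are the periods covered by exactly one.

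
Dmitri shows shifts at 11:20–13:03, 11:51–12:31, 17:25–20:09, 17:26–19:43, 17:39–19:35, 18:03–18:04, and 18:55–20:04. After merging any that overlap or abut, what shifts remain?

11:20–13:03, 17:25–20:09

11:51–12:31 overlaps/touches 11:20–13:03 → extend to 11:20–13:03.
17:25–20:09 is disjoint → start new block.
17:26–19:43 overlaps/touches 17:25–20:09 → extend to 17:25–20:09.
17:39–19:35 overlaps/touches 17:25–20:09 → extend to 17:25–20:09.
18:03–18:04 overlaps/touches 17:25–20:09 → extend to 17:25–20:09.
18:55–20:04 overlaps/touches 17:25–20:09 → extend to 17:25–20:09.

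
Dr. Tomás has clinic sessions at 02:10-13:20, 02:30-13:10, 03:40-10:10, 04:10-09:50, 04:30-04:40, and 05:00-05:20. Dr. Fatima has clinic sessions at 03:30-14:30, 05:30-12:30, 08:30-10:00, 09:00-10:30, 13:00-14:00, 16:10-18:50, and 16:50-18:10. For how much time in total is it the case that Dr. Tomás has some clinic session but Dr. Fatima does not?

Merge the first list: 02:10-13:20.
Merge the second list: 03:30-14:30, 16:10-18:50.
A \ B = 02:10-03:30.
Total: 1 h 20 min.

1 h 20 min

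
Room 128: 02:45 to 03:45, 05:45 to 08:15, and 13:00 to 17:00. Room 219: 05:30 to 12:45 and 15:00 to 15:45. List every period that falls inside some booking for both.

02:45–03:45: no overlap with the second set.
05:45–08:15 meets the second set on 05:45–08:15.
13:00–17:00 meets the second set on 15:00–15:45.

05:45–08:15, 15:00–15:45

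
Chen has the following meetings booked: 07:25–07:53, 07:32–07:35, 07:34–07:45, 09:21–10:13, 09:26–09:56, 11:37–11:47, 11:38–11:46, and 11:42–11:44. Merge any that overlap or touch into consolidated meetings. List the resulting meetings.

07:25-07:53, 09:21-10:13, 11:37-11:47

07:32-07:35 overlaps/touches 07:25-07:53 → extend to 07:25-07:53.
07:34-07:45 overlaps/touches 07:25-07:53 → extend to 07:25-07:53.
09:21-10:13 is disjoint → start new block.
09:26-09:56 overlaps/touches 09:21-10:13 → extend to 09:21-10:13.
11:37-11:47 is disjoint → start new block.
11:38-11:46 overlaps/touches 11:37-11:47 → extend to 11:37-11:47.
11:42-11:44 overlaps/touches 11:37-11:47 → extend to 11:37-11:47.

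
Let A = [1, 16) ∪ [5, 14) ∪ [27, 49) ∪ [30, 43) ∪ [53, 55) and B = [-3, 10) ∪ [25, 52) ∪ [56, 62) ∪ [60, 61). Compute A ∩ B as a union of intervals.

[1, 10) ∪ [27, 49)

First set merges to [1, 16), [27, 49), [53, 55).
Second set merges to [-3, 10), [25, 52), [56, 62).
[1, 16) overlaps B on [1, 10).
[27, 49) overlaps B on [27, 49).
[53, 55) falls entirely outside B.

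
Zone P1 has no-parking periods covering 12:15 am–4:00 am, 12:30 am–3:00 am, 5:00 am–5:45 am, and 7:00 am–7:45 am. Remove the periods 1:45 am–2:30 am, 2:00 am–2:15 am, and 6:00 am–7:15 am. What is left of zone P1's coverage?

12:15 am-1:45 am, 2:30 am-4:00 am, 5:00 am-5:45 am, 7:15 am-7:45 am

First set merges to 12:15 am-4:00 am, 5:00 am-5:45 am, 7:00 am-7:45 am.
Second set merges to 1:45 am-2:30 am, 6:00 am-7:15 am.
12:15 am-4:00 am \ B = 12:15 am-1:45 am, 2:30 am-4:00 am.
5:00 am-5:45 am: nothing removed.
7:00 am-7:45 am \ B = 7:15 am-7:45 am.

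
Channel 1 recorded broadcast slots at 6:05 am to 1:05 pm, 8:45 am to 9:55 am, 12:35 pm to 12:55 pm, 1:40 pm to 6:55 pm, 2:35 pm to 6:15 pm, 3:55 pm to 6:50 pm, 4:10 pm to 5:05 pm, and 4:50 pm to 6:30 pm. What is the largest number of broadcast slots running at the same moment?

5

At 4:50 pm, 5 of the intervals are simultaneously active.
No point has more.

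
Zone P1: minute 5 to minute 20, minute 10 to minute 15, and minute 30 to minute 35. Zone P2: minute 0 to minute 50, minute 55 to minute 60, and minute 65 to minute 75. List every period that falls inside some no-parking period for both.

minute 5 to minute 20, minute 30 to minute 35

A, merged: minute 5 to minute 20, minute 30 to minute 35.
minute 5 to minute 20 ∩ B → minute 5 to minute 20.
minute 30 to minute 35 ∩ B → minute 30 to minute 35.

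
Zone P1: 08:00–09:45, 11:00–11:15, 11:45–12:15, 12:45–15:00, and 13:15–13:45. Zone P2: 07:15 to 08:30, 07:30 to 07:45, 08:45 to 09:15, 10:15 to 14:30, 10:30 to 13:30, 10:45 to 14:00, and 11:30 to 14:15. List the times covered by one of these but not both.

Merge the first list: 08:00–09:45, 11:00–11:15, 11:45–12:15, 12:45–15:00.
Merge the second list: 07:15–08:30, 08:45–09:15, 10:15–14:30.
A but not B: 08:30–08:45, 09:15–09:45, 14:30–15:00.
B but not A: 07:15–08:00, 10:15–11:00, 11:15–11:45, 12:15–12:45.
Combining gives A △ B.

07:15–08:00, 08:30–08:45, 09:15–09:45, 10:15–11:00, 11:15–11:45, 12:15–12:45, 14:30–15:00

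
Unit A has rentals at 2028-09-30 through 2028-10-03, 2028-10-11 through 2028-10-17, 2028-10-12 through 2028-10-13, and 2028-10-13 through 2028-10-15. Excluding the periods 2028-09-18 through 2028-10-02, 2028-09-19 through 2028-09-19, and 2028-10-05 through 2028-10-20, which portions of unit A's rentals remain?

Merge the first list: 2028-09-30 through 2028-10-03, 2028-10-11 through 2028-10-17.
Merge the second list: 2028-09-18 through 2028-10-02, 2028-10-05 through 2028-10-20.
2028-09-30 through 2028-10-03 with B removed leaves 2028-10-03 through 2028-10-03.
2028-10-11 through 2028-10-17 lies entirely inside B → drops out.

2028-10-03 through 2028-10-03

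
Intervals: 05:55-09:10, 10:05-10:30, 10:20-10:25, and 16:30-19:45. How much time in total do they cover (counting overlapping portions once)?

Merged: 05:55-09:10, 10:05-10:30, 16:30-19:45.
Lengths: 3 h 15 min + 25 min + 3 h 15 min = 6 h 55 min.

6 h 55 min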